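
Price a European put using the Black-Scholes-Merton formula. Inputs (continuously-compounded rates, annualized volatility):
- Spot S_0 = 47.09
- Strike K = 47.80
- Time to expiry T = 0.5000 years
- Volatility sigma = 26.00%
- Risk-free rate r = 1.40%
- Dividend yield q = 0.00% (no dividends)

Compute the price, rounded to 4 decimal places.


Answer: Price = 3.6543

Derivation:
d1 = (ln(S/K) + (r - q + 0.5*sigma^2) * T) / (sigma * sqrt(T)) = 0.04860013
d2 = d1 - sigma * sqrt(T) = -0.13524764
exp(-rT) = 0.99302444; exp(-qT) = 1.00000000
P = K * exp(-rT) * N(-d2) - S_0 * exp(-qT) * N(-d1)
N(-d1) = 0.48061898; N(-d2) = 0.55379196
P = 47.8000 * 0.99302444 * 0.55379196 - 47.0900 * 1.00000000 * 0.48061898 = 3.6543


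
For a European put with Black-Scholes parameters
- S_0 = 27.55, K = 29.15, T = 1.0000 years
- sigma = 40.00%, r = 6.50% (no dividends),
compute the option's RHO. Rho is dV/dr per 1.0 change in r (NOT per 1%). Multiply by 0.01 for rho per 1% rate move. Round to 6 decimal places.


Answer: Rho = -15.594053

Derivation:
d1 = 0.2213690570; d2 = -0.1786309430
phi(d1) = 0.3892861262; exp(-qT) = 1.0000000000; exp(-rT) = 0.9370674634
N(-d2) = 0.5708862519
Rho = -K*T*exp(-rT)*N(-d2) = -29.1500 * 1.0000 * 0.9370674634 * 0.5708862519 = -15.594053


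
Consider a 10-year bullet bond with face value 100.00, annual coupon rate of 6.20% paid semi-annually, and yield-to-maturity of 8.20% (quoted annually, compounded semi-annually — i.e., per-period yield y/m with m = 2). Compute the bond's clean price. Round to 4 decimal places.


Coupon per period c = face * coupon_rate / m = 3.100000
Periods per year m = 2; per-period yield y/m = 0.041000
Number of cashflows N = 20
Cashflows (t years, CF_t, discount factor 1/(1+y/m)^(m*t), PV):
  t = 0.5000: CF_t = 3.100000, DF = 0.960615, PV = 2.977906
  t = 1.0000: CF_t = 3.100000, DF = 0.922781, PV = 2.860620
  t = 1.5000: CF_t = 3.100000, DF = 0.886437, PV = 2.747954
  t = 2.0000: CF_t = 3.100000, DF = 0.851524, PV = 2.639726
  t = 2.5000: CF_t = 3.100000, DF = 0.817987, PV = 2.535759
  t = 3.0000: CF_t = 3.100000, DF = 0.785770, PV = 2.435888
  t = 3.5000: CF_t = 3.100000, DF = 0.754823, PV = 2.339950
  t = 4.0000: CF_t = 3.100000, DF = 0.725094, PV = 2.247791
  t = 4.5000: CF_t = 3.100000, DF = 0.696536, PV = 2.159261
  t = 5.0000: CF_t = 3.100000, DF = 0.669103, PV = 2.074218
  t = 5.5000: CF_t = 3.100000, DF = 0.642750, PV = 1.992524
  t = 6.0000: CF_t = 3.100000, DF = 0.617435, PV = 1.914049
  t = 6.5000: CF_t = 3.100000, DF = 0.593117, PV = 1.838663
  t = 7.0000: CF_t = 3.100000, DF = 0.569757, PV = 1.766247
  t = 7.5000: CF_t = 3.100000, DF = 0.547317, PV = 1.696683
  t = 8.0000: CF_t = 3.100000, DF = 0.525761, PV = 1.629859
  t = 8.5000: CF_t = 3.100000, DF = 0.505054, PV = 1.565667
  t = 9.0000: CF_t = 3.100000, DF = 0.485162, PV = 1.504003
  t = 9.5000: CF_t = 3.100000, DF = 0.466054, PV = 1.444767
  t = 10.0000: CF_t = 103.100000, DF = 0.447698, PV = 46.157691
Price P = sum_t PV_t = 86.529226

Answer: Price = 86.5292


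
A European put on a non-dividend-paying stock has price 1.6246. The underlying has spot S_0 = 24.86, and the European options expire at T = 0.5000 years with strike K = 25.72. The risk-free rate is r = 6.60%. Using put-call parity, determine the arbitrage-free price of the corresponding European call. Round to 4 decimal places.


Answer: Call price = 1.5995

Derivation:
Put-call parity: C - P = S_0 * exp(-qT) - K * exp(-rT).
S_0 * exp(-qT) = 24.8600 * 1.00000000 = 24.86000000
K * exp(-rT) = 25.7200 * 0.96753856 = 24.88509175
C = P + S*exp(-qT) - K*exp(-rT)
C = 1.6246 + 24.86000000 - 24.88509175 = 1.5995


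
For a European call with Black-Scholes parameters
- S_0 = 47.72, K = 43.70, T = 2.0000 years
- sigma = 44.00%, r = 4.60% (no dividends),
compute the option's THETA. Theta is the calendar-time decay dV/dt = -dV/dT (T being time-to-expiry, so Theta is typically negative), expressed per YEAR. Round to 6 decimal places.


Answer: Theta = -3.373867

Derivation:
d1 = 0.6004019495; d2 = -0.0218520180
phi(d1) = 0.3331442220; exp(-qT) = 1.0000000000; exp(-rT) = 0.9121051495
Theta = -S*exp(-qT)*phi(d1)*sigma/(2*sqrt(T)) - r*K*exp(-rT)*N(d2) + q*S*exp(-qT)*N(d1)
N(d1) = 0.7258808056; N(d2) = 0.4912829999; sqrt(T) = 1.4142135624
Term 1 = -47.7200 * 1.0000000000 * 0.3331442220 * 0.4400 / (2 * 1.4142135624) = -2.4730927444
Term 2 = -0.0460 * 43.7000 * 0.9121051495 * 0.4912829999 = -0.9007741460
Term 3 = 0 (no dividend yield, q = 0)
Theta = -2.4730927444 + (-0.9007741460) + (0.0000000000) = -3.373867


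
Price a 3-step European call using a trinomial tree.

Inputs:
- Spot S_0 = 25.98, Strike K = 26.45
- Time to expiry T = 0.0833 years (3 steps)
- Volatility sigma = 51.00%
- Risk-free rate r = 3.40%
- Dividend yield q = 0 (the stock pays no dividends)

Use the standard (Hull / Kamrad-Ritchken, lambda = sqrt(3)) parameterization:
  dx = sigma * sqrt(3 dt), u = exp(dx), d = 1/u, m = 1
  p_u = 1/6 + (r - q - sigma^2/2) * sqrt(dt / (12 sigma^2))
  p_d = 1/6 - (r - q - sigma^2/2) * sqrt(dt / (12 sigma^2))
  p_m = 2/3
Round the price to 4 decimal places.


dt = T/N = 0.027767; dx = sigma*sqrt(3*dt) = 0.147195
u = exp(dx) = 1.158580; d = 1/u = 0.863126
p_u = 0.157607, p_m = 0.666667, p_d = 0.175726
Discount per step: exp(-r*dt) = 0.999056
Stock lattice S(k, j) with j the centered position index:
  k=0: S(0,+0) = 25.9800
  k=1: S(1,-1) = 22.4240; S(1,+0) = 25.9800; S(1,+1) = 30.0999
  k=2: S(2,-2) = 19.3547; S(2,-1) = 22.4240; S(2,+0) = 25.9800; S(2,+1) = 30.0999; S(2,+2) = 34.8731
  k=3: S(3,-3) = 16.7056; S(3,-2) = 19.3547; S(3,-1) = 22.4240; S(3,+0) = 25.9800; S(3,+1) = 30.0999; S(3,+2) = 34.8731; S(3,+3) = 40.4033
Terminal payoffs V(N, j) = max(S_T - K, 0):
  V(3,-3) = 0.000000; V(3,-2) = 0.000000; V(3,-1) = 0.000000; V(3,+0) = 0.000000; V(3,+1) = 3.649901; V(3,+2) = 8.423135; V(3,+3) = 13.953306
Backward induction: V(k, j) = exp(-r*dt) * [p_u * V(k+1, j+1) + p_m * V(k+1, j) + p_d * V(k+1, j-1)]
  V(2,-2) = exp(-r*dt) * [p_u*0.000000 + p_m*0.000000 + p_d*0.000000] = 0.000000
  V(2,-1) = exp(-r*dt) * [p_u*0.000000 + p_m*0.000000 + p_d*0.000000] = 0.000000
  V(2,+0) = exp(-r*dt) * [p_u*3.649901 + p_m*0.000000 + p_d*0.000000] = 0.574708
  V(2,+1) = exp(-r*dt) * [p_u*8.423135 + p_m*3.649901 + p_d*0.000000] = 3.757266
  V(2,+2) = exp(-r*dt) * [p_u*13.953306 + p_m*8.423135 + p_d*3.649901] = 8.447969
  V(1,-1) = exp(-r*dt) * [p_u*0.574708 + p_m*0.000000 + p_d*0.000000] = 0.090493
  V(1,+0) = exp(-r*dt) * [p_u*3.757266 + p_m*0.574708 + p_d*0.000000] = 0.974391
  V(1,+1) = exp(-r*dt) * [p_u*8.447969 + p_m*3.757266 + p_d*0.574708] = 3.933581
  V(0,+0) = exp(-r*dt) * [p_u*3.933581 + p_m*0.974391 + p_d*0.090493] = 1.284244

Answer: Price = V(0,0) = 1.2842


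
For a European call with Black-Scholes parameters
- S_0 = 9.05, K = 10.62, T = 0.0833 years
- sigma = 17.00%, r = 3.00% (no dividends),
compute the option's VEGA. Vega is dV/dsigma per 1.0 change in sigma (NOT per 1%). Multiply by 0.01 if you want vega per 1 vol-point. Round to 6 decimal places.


d1 = -3.1849935847; d2 = -3.2340585416
phi(d1) = 0.0025010851; exp(-qT) = 1.0000000000; exp(-rT) = 0.9975041199
Vega = S * exp(-qT) * phi(d1) * sqrt(T) = 9.0500 * 1.0000000000 * 0.0025010851 * 0.2886173938 = 0.006533

Answer: Vega = 0.006533


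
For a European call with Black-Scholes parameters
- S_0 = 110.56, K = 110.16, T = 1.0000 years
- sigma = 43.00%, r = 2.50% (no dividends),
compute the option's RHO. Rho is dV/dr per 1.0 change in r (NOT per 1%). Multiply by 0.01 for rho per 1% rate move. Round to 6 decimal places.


Answer: Rho = 47.381227

Derivation:
d1 = 0.2815686177; d2 = -0.1484313823
phi(d1) = 0.3834373726; exp(-qT) = 1.0000000000; exp(-rT) = 0.9753099120
N(d2) = 0.4410011674
Rho = K*T*exp(-rT)*N(d2) = 110.1600 * 1.0000 * 0.9753099120 * 0.4410011674 = 47.381227


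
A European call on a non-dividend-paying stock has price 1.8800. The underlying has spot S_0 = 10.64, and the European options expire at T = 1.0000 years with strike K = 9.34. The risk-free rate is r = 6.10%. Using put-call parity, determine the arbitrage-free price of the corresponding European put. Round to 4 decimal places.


Put-call parity: C - P = S_0 * exp(-qT) - K * exp(-rT).
S_0 * exp(-qT) = 10.6400 * 1.00000000 = 10.64000000
K * exp(-rT) = 9.3400 * 0.94082324 = 8.78728906
P = C - S*exp(-qT) + K*exp(-rT)
P = 1.8800 - 10.64000000 + 8.78728906 = 0.0273

Answer: Put price = 0.0273


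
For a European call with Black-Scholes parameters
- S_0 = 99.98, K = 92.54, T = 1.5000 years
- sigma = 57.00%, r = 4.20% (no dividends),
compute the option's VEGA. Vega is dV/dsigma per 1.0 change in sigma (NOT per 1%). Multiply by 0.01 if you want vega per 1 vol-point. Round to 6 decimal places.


Answer: Vega = 41.991928

Derivation:
d1 = 0.5500668458; d2 = -0.1480377309
phi(d1) = 0.3429312461; exp(-qT) = 1.0000000000; exp(-rT) = 0.9389434737
Vega = S * exp(-qT) * phi(d1) * sqrt(T) = 99.9800 * 1.0000000000 * 0.3429312461 * 1.2247448714 = 41.991928


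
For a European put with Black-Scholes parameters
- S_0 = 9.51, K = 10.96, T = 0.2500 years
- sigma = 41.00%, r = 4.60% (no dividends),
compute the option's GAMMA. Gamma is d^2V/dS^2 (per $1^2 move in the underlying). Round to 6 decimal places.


d1 = -0.5336385608; d2 = -0.7386385608
phi(d1) = 0.3459975482; exp(-qT) = 1.0000000000; exp(-rT) = 0.9885658722
Gamma = exp(-qT) * phi(d1) / (S * sigma * sqrt(T)) = 1.0000000000 * 0.3459975482 / (9.5100 * 0.4100 * 0.5000000000) = 0.177476

Answer: Gamma = 0.177476


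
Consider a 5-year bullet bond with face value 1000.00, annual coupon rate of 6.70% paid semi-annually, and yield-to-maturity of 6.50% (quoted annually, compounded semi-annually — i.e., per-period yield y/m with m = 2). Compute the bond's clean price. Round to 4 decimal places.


Answer: Price = 1008.4224

Derivation:
Coupon per period c = face * coupon_rate / m = 33.500000
Periods per year m = 2; per-period yield y/m = 0.032500
Number of cashflows N = 10
Cashflows (t years, CF_t, discount factor 1/(1+y/m)^(m*t), PV):
  t = 0.5000: CF_t = 33.500000, DF = 0.968523, PV = 32.445521
  t = 1.0000: CF_t = 33.500000, DF = 0.938037, PV = 31.424233
  t = 1.5000: CF_t = 33.500000, DF = 0.908510, PV = 30.435093
  t = 2.0000: CF_t = 33.500000, DF = 0.879913, PV = 29.477087
  t = 2.5000: CF_t = 33.500000, DF = 0.852216, PV = 28.549237
  t = 3.0000: CF_t = 33.500000, DF = 0.825391, PV = 27.650593
  t = 3.5000: CF_t = 33.500000, DF = 0.799410, PV = 26.780235
  t = 4.0000: CF_t = 33.500000, DF = 0.774247, PV = 25.937274
  t = 4.5000: CF_t = 33.500000, DF = 0.749876, PV = 25.120846
  t = 5.0000: CF_t = 1033.500000, DF = 0.726272, PV = 750.602277
Price P = sum_t PV_t = 1008.422395


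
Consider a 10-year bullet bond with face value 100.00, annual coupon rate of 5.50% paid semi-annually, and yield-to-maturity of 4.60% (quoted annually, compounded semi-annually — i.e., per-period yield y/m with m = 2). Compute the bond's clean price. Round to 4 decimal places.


Answer: Price = 107.1495

Derivation:
Coupon per period c = face * coupon_rate / m = 2.750000
Periods per year m = 2; per-period yield y/m = 0.023000
Number of cashflows N = 20
Cashflows (t years, CF_t, discount factor 1/(1+y/m)^(m*t), PV):
  t = 0.5000: CF_t = 2.750000, DF = 0.977517, PV = 2.688172
  t = 1.0000: CF_t = 2.750000, DF = 0.955540, PV = 2.627734
  t = 1.5000: CF_t = 2.750000, DF = 0.934056, PV = 2.568655
  t = 2.0000: CF_t = 2.750000, DF = 0.913056, PV = 2.510904
  t = 2.5000: CF_t = 2.750000, DF = 0.892528, PV = 2.454452
  t = 3.0000: CF_t = 2.750000, DF = 0.872461, PV = 2.399269
  t = 3.5000: CF_t = 2.750000, DF = 0.852846, PV = 2.345326
  t = 4.0000: CF_t = 2.750000, DF = 0.833671, PV = 2.292596
  t = 4.5000: CF_t = 2.750000, DF = 0.814928, PV = 2.241052
  t = 5.0000: CF_t = 2.750000, DF = 0.796606, PV = 2.190667
  t = 5.5000: CF_t = 2.750000, DF = 0.778696, PV = 2.141414
  t = 6.0000: CF_t = 2.750000, DF = 0.761189, PV = 2.093269
  t = 6.5000: CF_t = 2.750000, DF = 0.744075, PV = 2.046206
  t = 7.0000: CF_t = 2.750000, DF = 0.727346, PV = 2.000202
  t = 7.5000: CF_t = 2.750000, DF = 0.710993, PV = 1.955232
  t = 8.0000: CF_t = 2.750000, DF = 0.695008, PV = 1.911272
  t = 8.5000: CF_t = 2.750000, DF = 0.679382, PV = 1.868301
  t = 9.0000: CF_t = 2.750000, DF = 0.664108, PV = 1.826297
  t = 9.5000: CF_t = 2.750000, DF = 0.649177, PV = 1.785236
  t = 10.0000: CF_t = 102.750000, DF = 0.634581, PV = 65.203237
Price P = sum_t PV_t = 107.149495


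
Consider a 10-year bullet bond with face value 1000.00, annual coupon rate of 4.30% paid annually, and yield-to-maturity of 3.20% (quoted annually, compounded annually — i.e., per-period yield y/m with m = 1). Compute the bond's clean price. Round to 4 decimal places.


Answer: Price = 1092.8817

Derivation:
Coupon per period c = face * coupon_rate / m = 43.000000
Periods per year m = 1; per-period yield y/m = 0.032000
Number of cashflows N = 10
Cashflows (t years, CF_t, discount factor 1/(1+y/m)^(m*t), PV):
  t = 1.0000: CF_t = 43.000000, DF = 0.968992, PV = 41.666667
  t = 2.0000: CF_t = 43.000000, DF = 0.938946, PV = 40.374677
  t = 3.0000: CF_t = 43.000000, DF = 0.909831, PV = 39.122749
  t = 4.0000: CF_t = 43.000000, DF = 0.881620, PV = 37.909641
  t = 5.0000: CF_t = 43.000000, DF = 0.854283, PV = 36.734148
  t = 6.0000: CF_t = 43.000000, DF = 0.827793, PV = 35.595104
  t = 7.0000: CF_t = 43.000000, DF = 0.802125, PV = 34.491380
  t = 8.0000: CF_t = 43.000000, DF = 0.777253, PV = 33.421880
  t = 9.0000: CF_t = 43.000000, DF = 0.753152, PV = 32.385543
  t = 10.0000: CF_t = 1043.000000, DF = 0.729799, PV = 761.179942
Price P = sum_t PV_t = 1092.881731


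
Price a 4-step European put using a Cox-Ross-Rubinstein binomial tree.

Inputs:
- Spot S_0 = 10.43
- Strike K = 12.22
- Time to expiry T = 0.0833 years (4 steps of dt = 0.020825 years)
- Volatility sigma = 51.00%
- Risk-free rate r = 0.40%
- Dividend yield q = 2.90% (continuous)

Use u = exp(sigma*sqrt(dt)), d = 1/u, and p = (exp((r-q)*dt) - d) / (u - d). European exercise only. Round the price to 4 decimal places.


Answer: Price = V(0,0) = 1.9041

Derivation:
dt = T/N = 0.020825
u = exp(sigma*sqrt(dt)) = 1.076373; d = 1/u = 0.929046
p = (exp((r-q)*dt) - d) / (u - d) = 0.478076
Discount per step: exp(-r*dt) = 0.999917
Stock lattice S(k, i) with i counting down-moves:
  k=0: S(0,0) = 10.4300
  k=1: S(1,0) = 11.2266; S(1,1) = 9.6899
  k=2: S(2,0) = 12.0840; S(2,1) = 10.4300; S(2,2) = 9.0024
  k=3: S(3,0) = 13.0069; S(3,1) = 11.2266; S(3,2) = 9.6899; S(3,3) = 8.3636
  k=4: S(4,0) = 14.0003; S(4,1) = 12.0840; S(4,2) = 10.4300; S(4,3) = 9.0024; S(4,4) = 7.7702
Terminal payoffs V(N, i) = max(K - S_T, 0):
  V(4,0) = 0.000000; V(4,1) = 0.136014; V(4,2) = 1.790000; V(4,3) = 3.217598; V(4,4) = 4.449795
Backward induction: V(k, i) = exp(-r*dt) * [p * V(k+1, i) + (1-p) * V(k+1, i+1)].
  V(3,0) = exp(-r*dt) * [p*0.000000 + (1-p)*0.136014] = 0.070983
  V(3,1) = exp(-r*dt) * [p*0.136014 + (1-p)*1.790000] = 0.999185
  V(3,2) = exp(-r*dt) * [p*1.790000 + (1-p)*3.217598] = 2.534887
  V(3,3) = exp(-r*dt) * [p*3.217598 + (1-p)*4.449795] = 3.860390
  V(2,0) = exp(-r*dt) * [p*0.070983 + (1-p)*0.999185] = 0.555388
  V(2,1) = exp(-r*dt) * [p*0.999185 + (1-p)*2.534887] = 1.800555
  V(2,2) = exp(-r*dt) * [p*2.534887 + (1-p)*3.860390] = 3.226430
  V(1,0) = exp(-r*dt) * [p*0.555388 + (1-p)*1.800555] = 1.205170
  V(1,1) = exp(-r*dt) * [p*1.800555 + (1-p)*3.226430] = 2.544541
  V(0,0) = exp(-r*dt) * [p*1.205170 + (1-p)*2.544541] = 1.904061


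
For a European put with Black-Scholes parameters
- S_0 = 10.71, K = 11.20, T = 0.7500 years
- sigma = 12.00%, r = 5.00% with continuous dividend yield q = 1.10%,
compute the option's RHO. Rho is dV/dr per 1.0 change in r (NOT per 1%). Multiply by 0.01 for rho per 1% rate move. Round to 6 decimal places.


Answer: Rho = -4.689777

Derivation:
d1 = -0.0970515587; d2 = -0.2009746072
phi(d1) = 0.3970678779; exp(-qT) = 0.9917839379; exp(-rT) = 0.9631944177
N(-d2) = 0.5796407853
Rho = -K*T*exp(-rT)*N(-d2) = -11.2000 * 0.7500 * 0.9631944177 * 0.5796407853 = -4.689777


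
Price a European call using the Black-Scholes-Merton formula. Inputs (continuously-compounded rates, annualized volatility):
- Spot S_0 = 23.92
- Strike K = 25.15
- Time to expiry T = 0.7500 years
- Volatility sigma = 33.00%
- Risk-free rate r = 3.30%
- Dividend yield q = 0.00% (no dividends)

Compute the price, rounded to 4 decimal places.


Answer: Price = 2.4561

Derivation:
d1 = (ln(S/K) + (r - q + 0.5*sigma^2) * T) / (sigma * sqrt(T)) = 0.05404185
d2 = d1 - sigma * sqrt(T) = -0.23174653
exp(-rT) = 0.97555377; exp(-qT) = 1.00000000
C = S_0 * exp(-qT) * N(d1) - K * exp(-rT) * N(d2)
N(d1) = 0.52154909; N(d2) = 0.40836744
C = 23.9200 * 1.00000000 * 0.52154909 - 25.1500 * 0.97555377 * 0.40836744 = 2.4561


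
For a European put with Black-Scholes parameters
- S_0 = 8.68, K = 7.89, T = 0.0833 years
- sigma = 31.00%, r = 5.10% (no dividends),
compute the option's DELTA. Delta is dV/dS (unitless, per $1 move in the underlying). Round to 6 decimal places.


d1 = 1.1587643425; d2 = 1.0692929505
phi(d1) = 0.2038632335; exp(-qT) = 1.0000000000; exp(-rT) = 0.9957607113
N(-d1) = 0.1232761279
Delta = -exp(-qT) * N(-d1) = -1.0000000000 * 0.1232761279 = -0.123276

Answer: Delta = -0.123276


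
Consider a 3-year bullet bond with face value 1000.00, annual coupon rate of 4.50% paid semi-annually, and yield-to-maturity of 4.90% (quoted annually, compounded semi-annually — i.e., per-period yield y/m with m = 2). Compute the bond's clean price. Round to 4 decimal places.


Answer: Price = 988.9653

Derivation:
Coupon per period c = face * coupon_rate / m = 22.500000
Periods per year m = 2; per-period yield y/m = 0.024500
Number of cashflows N = 6
Cashflows (t years, CF_t, discount factor 1/(1+y/m)^(m*t), PV):
  t = 0.5000: CF_t = 22.500000, DF = 0.976086, PV = 21.961933
  t = 1.0000: CF_t = 22.500000, DF = 0.952744, PV = 21.436733
  t = 1.5000: CF_t = 22.500000, DF = 0.929960, PV = 20.924092
  t = 2.0000: CF_t = 22.500000, DF = 0.907721, PV = 20.423712
  t = 2.5000: CF_t = 22.500000, DF = 0.886013, PV = 19.935297
  t = 3.0000: CF_t = 1022.500000, DF = 0.864825, PV = 884.283538
Price P = sum_t PV_t = 988.965304


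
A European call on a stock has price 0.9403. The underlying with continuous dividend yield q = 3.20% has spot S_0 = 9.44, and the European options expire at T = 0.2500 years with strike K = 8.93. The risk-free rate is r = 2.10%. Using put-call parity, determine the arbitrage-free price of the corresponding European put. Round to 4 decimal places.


Answer: Put price = 0.4588

Derivation:
Put-call parity: C - P = S_0 * exp(-qT) - K * exp(-rT).
S_0 * exp(-qT) = 9.4400 * 0.99203191 = 9.36478128
K * exp(-rT) = 8.9300 * 0.99476376 = 8.88324035
P = C - S*exp(-qT) + K*exp(-rT)
P = 0.9403 - 9.36478128 + 8.88324035 = 0.4588


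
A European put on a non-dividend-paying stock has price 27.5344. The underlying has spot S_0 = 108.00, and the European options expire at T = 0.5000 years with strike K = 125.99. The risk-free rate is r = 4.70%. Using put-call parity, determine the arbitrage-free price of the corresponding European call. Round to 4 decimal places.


Answer: Call price = 12.4706

Derivation:
Put-call parity: C - P = S_0 * exp(-qT) - K * exp(-rT).
S_0 * exp(-qT) = 108.0000 * 1.00000000 = 108.00000000
K * exp(-rT) = 125.9900 * 0.97677397 = 123.06375307
C = P + S*exp(-qT) - K*exp(-rT)
C = 27.5344 + 108.00000000 - 123.06375307 = 12.4706


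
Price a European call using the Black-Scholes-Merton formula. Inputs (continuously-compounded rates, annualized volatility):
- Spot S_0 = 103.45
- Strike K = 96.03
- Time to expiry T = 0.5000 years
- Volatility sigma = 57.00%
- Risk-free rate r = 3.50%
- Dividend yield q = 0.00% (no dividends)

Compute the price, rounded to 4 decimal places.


Answer: Price = 20.7429

Derivation:
d1 = (ln(S/K) + (r - q + 0.5*sigma^2) * T) / (sigma * sqrt(T)) = 0.42960523
d2 = d1 - sigma * sqrt(T) = 0.02655437
exp(-rT) = 0.98265224; exp(-qT) = 1.00000000
C = S_0 * exp(-qT) * N(d1) - K * exp(-rT) * N(d2)
N(d1) = 0.66625859; N(d2) = 0.51059242
C = 103.4500 * 1.00000000 * 0.66625859 - 96.0300 * 0.98265224 * 0.51059242 = 20.7429


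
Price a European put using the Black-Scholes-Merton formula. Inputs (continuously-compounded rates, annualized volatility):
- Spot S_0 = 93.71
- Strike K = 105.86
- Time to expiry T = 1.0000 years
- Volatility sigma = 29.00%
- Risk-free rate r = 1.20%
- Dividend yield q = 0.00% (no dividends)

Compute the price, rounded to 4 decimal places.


d1 = (ln(S/K) + (r - q + 0.5*sigma^2) * T) / (sigma * sqrt(T)) = -0.23400883
d2 = d1 - sigma * sqrt(T) = -0.52400883
exp(-rT) = 0.98807171; exp(-qT) = 1.00000000
P = K * exp(-rT) * N(-d2) - S_0 * exp(-qT) * N(-d1)
N(-d1) = 0.59251094; N(-d2) = 0.69986380
P = 105.8600 * 0.98807171 * 0.69986380 - 93.7100 * 1.00000000 * 0.59251094 = 17.6796

Answer: Price = 17.6796


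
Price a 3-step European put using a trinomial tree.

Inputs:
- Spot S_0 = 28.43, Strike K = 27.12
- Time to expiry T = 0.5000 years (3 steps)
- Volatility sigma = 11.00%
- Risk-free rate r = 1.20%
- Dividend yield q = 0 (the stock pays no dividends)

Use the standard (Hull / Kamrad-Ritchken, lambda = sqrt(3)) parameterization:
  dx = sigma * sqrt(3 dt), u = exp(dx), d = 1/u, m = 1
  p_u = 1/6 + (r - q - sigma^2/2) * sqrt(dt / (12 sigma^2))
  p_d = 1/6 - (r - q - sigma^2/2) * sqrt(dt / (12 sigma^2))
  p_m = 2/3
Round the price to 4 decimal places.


Answer: Price = V(0,0) = 0.3457

Derivation:
dt = T/N = 0.166667; dx = sigma*sqrt(3*dt) = 0.077782
u = exp(dx) = 1.080887; d = 1/u = 0.925166
p_u = 0.173041, p_m = 0.666667, p_d = 0.160292
Discount per step: exp(-r*dt) = 0.998002
Stock lattice S(k, j) with j the centered position index:
  k=0: S(0,+0) = 28.4300
  k=1: S(1,-1) = 26.3025; S(1,+0) = 28.4300; S(1,+1) = 30.7296
  k=2: S(2,-2) = 24.3342; S(2,-1) = 26.3025; S(2,+0) = 28.4300; S(2,+1) = 30.7296; S(2,+2) = 33.2152
  k=3: S(3,-3) = 22.5132; S(3,-2) = 24.3342; S(3,-1) = 26.3025; S(3,+0) = 28.4300; S(3,+1) = 30.7296; S(3,+2) = 33.2152; S(3,+3) = 35.9019
Terminal payoffs V(N, j) = max(K - S_T, 0):
  V(3,-3) = 4.606848; V(3,-2) = 2.785832; V(3,-1) = 0.817521; V(3,+0) = 0.000000; V(3,+1) = 0.000000; V(3,+2) = 0.000000; V(3,+3) = 0.000000
Backward induction: V(k, j) = exp(-r*dt) * [p_u * V(k+1, j+1) + p_m * V(k+1, j) + p_d * V(k+1, j-1)]
  V(2,-2) = exp(-r*dt) * [p_u*0.817521 + p_m*2.785832 + p_d*4.606848] = 2.731659
  V(2,-1) = exp(-r*dt) * [p_u*0.000000 + p_m*0.817521 + p_d*2.785832] = 0.989580
  V(2,+0) = exp(-r*dt) * [p_u*0.000000 + p_m*0.000000 + p_d*0.817521] = 0.130780
  V(2,+1) = exp(-r*dt) * [p_u*0.000000 + p_m*0.000000 + p_d*0.000000] = 0.000000
  V(2,+2) = exp(-r*dt) * [p_u*0.000000 + p_m*0.000000 + p_d*0.000000] = 0.000000
  V(1,-1) = exp(-r*dt) * [p_u*0.130780 + p_m*0.989580 + p_d*2.731659] = 1.117975
  V(1,+0) = exp(-r*dt) * [p_u*0.000000 + p_m*0.130780 + p_d*0.989580] = 0.245317
  V(1,+1) = exp(-r*dt) * [p_u*0.000000 + p_m*0.000000 + p_d*0.130780] = 0.020921
  V(0,+0) = exp(-r*dt) * [p_u*0.020921 + p_m*0.245317 + p_d*1.117975] = 0.345676


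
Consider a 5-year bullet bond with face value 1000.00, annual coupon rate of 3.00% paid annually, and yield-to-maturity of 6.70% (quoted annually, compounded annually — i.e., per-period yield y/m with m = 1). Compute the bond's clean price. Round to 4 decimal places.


Coupon per period c = face * coupon_rate / m = 30.000000
Periods per year m = 1; per-period yield y/m = 0.067000
Number of cashflows N = 5
Cashflows (t years, CF_t, discount factor 1/(1+y/m)^(m*t), PV):
  t = 1.0000: CF_t = 30.000000, DF = 0.937207, PV = 28.116214
  t = 2.0000: CF_t = 30.000000, DF = 0.878357, PV = 26.350716
  t = 3.0000: CF_t = 30.000000, DF = 0.823203, PV = 24.696078
  t = 4.0000: CF_t = 30.000000, DF = 0.771511, PV = 23.145341
  t = 5.0000: CF_t = 1030.000000, DF = 0.723066, PV = 744.757915
Price P = sum_t PV_t = 847.066264

Answer: Price = 847.0663


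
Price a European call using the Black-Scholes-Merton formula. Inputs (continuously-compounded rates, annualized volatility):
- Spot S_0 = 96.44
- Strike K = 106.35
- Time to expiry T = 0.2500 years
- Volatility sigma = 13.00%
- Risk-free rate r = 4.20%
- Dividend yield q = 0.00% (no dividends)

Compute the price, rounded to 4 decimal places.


Answer: Price = 0.2716

Derivation:
d1 = (ln(S/K) + (r - q + 0.5*sigma^2) * T) / (sigma * sqrt(T)) = -1.31079982
d2 = d1 - sigma * sqrt(T) = -1.37579982
exp(-rT) = 0.98955493; exp(-qT) = 1.00000000
C = S_0 * exp(-qT) * N(d1) - K * exp(-rT) * N(d2)
N(d1) = 0.09496270; N(d2) = 0.08444181
C = 96.4400 * 1.00000000 * 0.09496270 - 106.3500 * 0.98955493 * 0.08444181 = 0.2716


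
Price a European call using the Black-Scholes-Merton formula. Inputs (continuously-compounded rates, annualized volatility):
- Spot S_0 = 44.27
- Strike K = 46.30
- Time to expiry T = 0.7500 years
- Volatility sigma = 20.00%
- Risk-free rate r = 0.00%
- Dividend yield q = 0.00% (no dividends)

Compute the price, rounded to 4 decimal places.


Answer: Price = 2.2141

Derivation:
d1 = (ln(S/K) + (r - q + 0.5*sigma^2) * T) / (sigma * sqrt(T)) = -0.17225080
d2 = d1 - sigma * sqrt(T) = -0.34545588
exp(-rT) = 1.00000000; exp(-qT) = 1.00000000
C = S_0 * exp(-qT) * N(d1) - K * exp(-rT) * N(d2)
N(d1) = 0.43162018; N(d2) = 0.36487584
C = 44.2700 * 1.00000000 * 0.43162018 - 46.3000 * 1.00000000 * 0.36487584 = 2.2141


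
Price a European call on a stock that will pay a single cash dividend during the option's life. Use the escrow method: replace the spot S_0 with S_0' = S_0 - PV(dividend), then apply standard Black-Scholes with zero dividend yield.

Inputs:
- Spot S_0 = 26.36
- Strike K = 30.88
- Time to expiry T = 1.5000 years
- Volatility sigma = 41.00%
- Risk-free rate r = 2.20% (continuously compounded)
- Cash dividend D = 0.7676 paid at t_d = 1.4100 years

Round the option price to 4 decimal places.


PV(D) = D * exp(-r * t_d) = 0.7676 * 0.96945618 = 0.74415457
S_0' = S_0 - PV(D) = 26.3600 - 0.74415457 = 25.61584543
d1 = (ln(S_0'/K) + (r + sigma^2/2)*T) / (sigma*sqrt(T)) = -0.05540746
d2 = d1 - sigma*sqrt(T) = -0.55755286
exp(-rT) = 0.96753856
N(d1) = 0.47790692; N(d2) = 0.28857488
C = S_0' * N(d1) - K * exp(-rT) * N(d2) = 25.61584543 * 0.47790692 - 30.8800 * 0.96753856 * 0.28857488 = 3.6201

Answer: Price = 3.6201


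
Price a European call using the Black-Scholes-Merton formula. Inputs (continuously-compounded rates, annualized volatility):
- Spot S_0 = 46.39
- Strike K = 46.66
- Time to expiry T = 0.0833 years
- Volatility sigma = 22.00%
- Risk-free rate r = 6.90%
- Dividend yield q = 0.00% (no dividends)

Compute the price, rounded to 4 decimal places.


d1 = (ln(S/K) + (r - q + 0.5*sigma^2) * T) / (sigma * sqrt(T)) = 0.03087151
d2 = d1 - sigma * sqrt(T) = -0.03262431
exp(-rT) = 0.99426879; exp(-qT) = 1.00000000
C = S_0 * exp(-qT) * N(d1) - K * exp(-rT) * N(d2)
N(d1) = 0.51231400; N(d2) = 0.48698709
C = 46.3900 * 1.00000000 * 0.51231400 - 46.6600 * 0.99426879 * 0.48698709 = 1.1737

Answer: Price = 1.1737


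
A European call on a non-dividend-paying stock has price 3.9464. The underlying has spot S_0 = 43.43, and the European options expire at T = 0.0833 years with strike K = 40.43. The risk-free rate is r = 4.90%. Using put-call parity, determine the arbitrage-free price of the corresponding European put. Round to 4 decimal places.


Answer: Put price = 0.7817

Derivation:
Put-call parity: C - P = S_0 * exp(-qT) - K * exp(-rT).
S_0 * exp(-qT) = 43.4300 * 1.00000000 = 43.43000000
K * exp(-rT) = 40.4300 * 0.99592662 = 40.26531320
P = C - S*exp(-qT) + K*exp(-rT)
P = 3.9464 - 43.43000000 + 40.26531320 = 0.7817


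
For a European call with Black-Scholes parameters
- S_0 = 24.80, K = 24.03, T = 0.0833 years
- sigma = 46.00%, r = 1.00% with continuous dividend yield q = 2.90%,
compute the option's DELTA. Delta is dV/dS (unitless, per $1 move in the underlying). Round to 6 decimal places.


d1 = 0.2920297904; d2 = 0.1592657892
phi(d1) = 0.3822886863; exp(-qT) = 0.9975872155; exp(-rT) = 0.9991673468
N(d1) = 0.6148680766
Delta = exp(-qT) * N(d1) = 0.9975872155 * 0.6148680766 = 0.613385

Answer: Delta = 0.613385


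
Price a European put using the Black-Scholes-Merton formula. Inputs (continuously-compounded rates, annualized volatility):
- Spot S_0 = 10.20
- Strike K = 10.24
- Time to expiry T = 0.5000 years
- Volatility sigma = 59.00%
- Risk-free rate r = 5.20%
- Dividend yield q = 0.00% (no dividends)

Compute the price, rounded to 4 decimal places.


d1 = (ln(S/K) + (r - q + 0.5*sigma^2) * T) / (sigma * sqrt(T)) = 0.26153627
d2 = d1 - sigma * sqrt(T) = -0.15565673
exp(-rT) = 0.97433509; exp(-qT) = 1.00000000
P = K * exp(-rT) * N(-d2) - S_0 * exp(-qT) * N(-d1)
N(-d1) = 0.39683949; N(-d2) = 0.56184820
P = 10.2400 * 0.97433509 * 0.56184820 - 10.2000 * 1.00000000 * 0.39683949 = 1.5579

Answer: Price = 1.5579


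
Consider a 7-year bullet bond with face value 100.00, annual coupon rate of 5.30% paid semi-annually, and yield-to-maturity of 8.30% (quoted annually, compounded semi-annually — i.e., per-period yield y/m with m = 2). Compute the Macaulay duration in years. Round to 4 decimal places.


Coupon per period c = face * coupon_rate / m = 2.650000
Periods per year m = 2; per-period yield y/m = 0.041500
Number of cashflows N = 14
Cashflows (t years, CF_t, discount factor 1/(1+y/m)^(m*t), PV):
  t = 0.5000: CF_t = 2.650000, DF = 0.960154, PV = 2.544407
  t = 1.0000: CF_t = 2.650000, DF = 0.921895, PV = 2.443022
  t = 1.5000: CF_t = 2.650000, DF = 0.885161, PV = 2.345676
  t = 2.0000: CF_t = 2.650000, DF = 0.849890, PV = 2.252209
  t = 2.5000: CF_t = 2.650000, DF = 0.816025, PV = 2.162467
  t = 3.0000: CF_t = 2.650000, DF = 0.783510, PV = 2.076301
  t = 3.5000: CF_t = 2.650000, DF = 0.752290, PV = 1.993568
  t = 4.0000: CF_t = 2.650000, DF = 0.722314, PV = 1.914131
  t = 4.5000: CF_t = 2.650000, DF = 0.693532, PV = 1.837860
  t = 5.0000: CF_t = 2.650000, DF = 0.665897, PV = 1.764628
  t = 5.5000: CF_t = 2.650000, DF = 0.639364, PV = 1.694314
  t = 6.0000: CF_t = 2.650000, DF = 0.613887, PV = 1.626802
  t = 6.5000: CF_t = 2.650000, DF = 0.589426, PV = 1.561979
  t = 7.0000: CF_t = 102.650000, DF = 0.565940, PV = 58.093710
Price P = sum_t PV_t = 84.311073
Macaulay numerator sum_t t * PV_t:
  t * PV_t at t = 0.5000: 1.272204
  t * PV_t at t = 1.0000: 2.443022
  t * PV_t at t = 1.5000: 3.518514
  t * PV_t at t = 2.0000: 4.504419
  t * PV_t at t = 2.5000: 5.406168
  t * PV_t at t = 3.0000: 6.228902
  t * PV_t at t = 3.5000: 6.977486
  t * PV_t at t = 4.0000: 7.656524
  t * PV_t at t = 4.5000: 8.270370
  t * PV_t at t = 5.0000: 8.823139
  t * PV_t at t = 5.5000: 9.318726
  t * PV_t at t = 6.0000: 9.760809
  t * PV_t at t = 6.5000: 10.152866
  t * PV_t at t = 7.0000: 406.655971
Macaulay duration D = (sum_t t * PV_t) / P = 490.989121 / 84.311073 = 5.823543

Answer: Macaulay duration = 5.8235 years


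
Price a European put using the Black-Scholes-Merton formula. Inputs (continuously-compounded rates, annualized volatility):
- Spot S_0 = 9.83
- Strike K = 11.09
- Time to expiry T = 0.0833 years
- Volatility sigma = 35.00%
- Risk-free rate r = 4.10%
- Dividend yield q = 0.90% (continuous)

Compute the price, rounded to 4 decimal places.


Answer: Price = 1.2926

Derivation:
d1 = (ln(S/K) + (r - q + 0.5*sigma^2) * T) / (sigma * sqrt(T)) = -1.11702150
d2 = d1 - sigma * sqrt(T) = -1.21803759
exp(-rT) = 0.99659053; exp(-qT) = 0.99925058
P = K * exp(-rT) * N(-d2) - S_0 * exp(-qT) * N(-d1)
N(-d1) = 0.86800743; N(-d2) = 0.88839516
P = 11.0900 * 0.99659053 * 0.88839516 - 9.8300 * 0.99925058 * 0.86800743 = 1.2926


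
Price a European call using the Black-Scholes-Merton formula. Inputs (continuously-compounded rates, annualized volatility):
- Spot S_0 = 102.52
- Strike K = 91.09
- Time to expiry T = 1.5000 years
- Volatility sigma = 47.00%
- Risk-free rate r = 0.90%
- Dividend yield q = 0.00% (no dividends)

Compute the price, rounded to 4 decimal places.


d1 = (ln(S/K) + (r - q + 0.5*sigma^2) * T) / (sigma * sqrt(T)) = 0.51662496
d2 = d1 - sigma * sqrt(T) = -0.05900513
exp(-rT) = 0.98659072; exp(-qT) = 1.00000000
C = S_0 * exp(-qT) * N(d1) - K * exp(-rT) * N(d2)
N(d1) = 0.69729101; N(d2) = 0.47647401
C = 102.5200 * 1.00000000 * 0.69729101 - 91.0900 * 0.98659072 * 0.47647401 = 28.6662

Answer: Price = 28.6662


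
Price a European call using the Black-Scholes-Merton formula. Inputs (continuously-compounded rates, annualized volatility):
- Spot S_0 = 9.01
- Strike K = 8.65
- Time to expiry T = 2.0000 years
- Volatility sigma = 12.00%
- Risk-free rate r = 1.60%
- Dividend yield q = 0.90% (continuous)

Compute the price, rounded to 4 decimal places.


d1 = (ln(S/K) + (r - q + 0.5*sigma^2) * T) / (sigma * sqrt(T)) = 0.40762202
d2 = d1 - sigma * sqrt(T) = 0.23791639
exp(-rT) = 0.96850658; exp(-qT) = 0.98216103
C = S_0 * exp(-qT) * N(d1) - K * exp(-rT) * N(d2)
N(d1) = 0.65822440; N(d2) = 0.59402703
C = 9.0100 * 0.98216103 * 0.65822440 - 8.6500 * 0.96850658 * 0.59402703 = 0.8483

Answer: Price = 0.8483


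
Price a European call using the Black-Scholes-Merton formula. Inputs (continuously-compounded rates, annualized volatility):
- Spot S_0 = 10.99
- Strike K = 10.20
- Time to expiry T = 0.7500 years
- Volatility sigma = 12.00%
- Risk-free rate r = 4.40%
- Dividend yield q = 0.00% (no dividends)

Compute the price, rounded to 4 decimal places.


Answer: Price = 1.2053

Derivation:
d1 = (ln(S/K) + (r - q + 0.5*sigma^2) * T) / (sigma * sqrt(T)) = 1.08732423
d2 = d1 - sigma * sqrt(T) = 0.98340118
exp(-rT) = 0.96753856; exp(-qT) = 1.00000000
C = S_0 * exp(-qT) * N(d1) - K * exp(-rT) * N(d2)
N(d1) = 0.86155323; N(d2) = 0.83729498
C = 10.9900 * 1.00000000 * 0.86155323 - 10.2000 * 0.96753856 * 0.83729498 = 1.2053


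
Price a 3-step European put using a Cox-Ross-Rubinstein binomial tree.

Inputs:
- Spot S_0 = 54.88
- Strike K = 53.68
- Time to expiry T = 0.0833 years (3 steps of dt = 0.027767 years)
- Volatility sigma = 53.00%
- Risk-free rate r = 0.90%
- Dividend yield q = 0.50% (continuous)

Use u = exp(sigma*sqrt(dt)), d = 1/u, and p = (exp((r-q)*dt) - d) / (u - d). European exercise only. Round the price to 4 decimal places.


dt = T/N = 0.027767
u = exp(sigma*sqrt(dt)) = 1.092333; d = 1/u = 0.915472
p = (exp((r-q)*dt) - d) / (u - d) = 0.478563
Discount per step: exp(-r*dt) = 0.999750
Stock lattice S(k, i) with i counting down-moves:
  k=0: S(0,0) = 54.8800
  k=1: S(1,0) = 59.9472; S(1,1) = 50.2411
  k=2: S(2,0) = 65.4823; S(2,1) = 54.8800; S(2,2) = 45.9943
  k=3: S(3,0) = 71.5285; S(3,1) = 59.9472; S(3,2) = 50.2411; S(3,3) = 42.1065
Terminal payoffs V(N, i) = max(K - S_T, 0):
  V(3,0) = 0.000000; V(3,1) = 0.000000; V(3,2) = 3.438905; V(3,3) = 11.573506
Backward induction: V(k, i) = exp(-r*dt) * [p * V(k+1, i) + (1-p) * V(k+1, i+1)].
  V(2,0) = exp(-r*dt) * [p*0.000000 + (1-p)*0.000000] = 0.000000
  V(2,1) = exp(-r*dt) * [p*0.000000 + (1-p)*3.438905] = 1.792723
  V(2,2) = exp(-r*dt) * [p*3.438905 + (1-p)*11.573506] = 7.678664
  V(1,0) = exp(-r*dt) * [p*0.000000 + (1-p)*1.792723] = 0.934558
  V(1,1) = exp(-r*dt) * [p*1.792723 + (1-p)*7.678664] = 4.860653
  V(0,0) = exp(-r*dt) * [p*0.934558 + (1-p)*4.860653] = 2.981022

Answer: Price = V(0,0) = 2.9810


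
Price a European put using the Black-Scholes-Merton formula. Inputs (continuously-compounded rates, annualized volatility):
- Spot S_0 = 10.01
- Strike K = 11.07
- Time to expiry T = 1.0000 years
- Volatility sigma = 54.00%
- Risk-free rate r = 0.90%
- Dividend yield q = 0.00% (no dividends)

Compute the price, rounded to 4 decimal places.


Answer: Price = 2.7445

Derivation:
d1 = (ln(S/K) + (r - q + 0.5*sigma^2) * T) / (sigma * sqrt(T)) = 0.10027009
d2 = d1 - sigma * sqrt(T) = -0.43972991
exp(-rT) = 0.99104038; exp(-qT) = 1.00000000
P = K * exp(-rT) * N(-d2) - S_0 * exp(-qT) * N(-d1)
N(-d1) = 0.46006495; N(-d2) = 0.66993363
P = 11.0700 * 0.99104038 * 0.66993363 - 10.0100 * 1.00000000 * 0.46006495 = 2.7445


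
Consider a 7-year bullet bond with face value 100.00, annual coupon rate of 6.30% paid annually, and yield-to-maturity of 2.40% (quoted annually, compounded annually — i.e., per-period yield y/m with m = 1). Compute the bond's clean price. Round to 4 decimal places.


Answer: Price = 124.8571

Derivation:
Coupon per period c = face * coupon_rate / m = 6.300000
Periods per year m = 1; per-period yield y/m = 0.024000
Number of cashflows N = 7
Cashflows (t years, CF_t, discount factor 1/(1+y/m)^(m*t), PV):
  t = 1.0000: CF_t = 6.300000, DF = 0.976562, PV = 6.152344
  t = 2.0000: CF_t = 6.300000, DF = 0.953674, PV = 6.008148
  t = 3.0000: CF_t = 6.300000, DF = 0.931323, PV = 5.867332
  t = 4.0000: CF_t = 6.300000, DF = 0.909495, PV = 5.729817
  t = 5.0000: CF_t = 6.300000, DF = 0.888178, PV = 5.595524
  t = 6.0000: CF_t = 6.300000, DF = 0.867362, PV = 5.464379
  t = 7.0000: CF_t = 106.300000, DF = 0.847033, PV = 90.039602
Price P = sum_t PV_t = 124.857146


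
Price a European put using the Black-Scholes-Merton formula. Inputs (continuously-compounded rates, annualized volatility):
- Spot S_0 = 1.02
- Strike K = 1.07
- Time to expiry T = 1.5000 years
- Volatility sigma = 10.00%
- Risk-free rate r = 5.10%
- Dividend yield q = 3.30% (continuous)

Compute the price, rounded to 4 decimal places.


d1 = (ln(S/K) + (r - q + 0.5*sigma^2) * T) / (sigma * sqrt(T)) = -0.10905146
d2 = d1 - sigma * sqrt(T) = -0.23152594
exp(-rT) = 0.92635291; exp(-qT) = 0.95170516
P = K * exp(-rT) * N(-d2) - S_0 * exp(-qT) * N(-d1)
N(-d1) = 0.54341916; N(-d2) = 0.59154688
P = 1.0700 * 0.92635291 * 0.59154688 - 1.0200 * 0.95170516 * 0.54341916 = 0.0588

Answer: Price = 0.0588


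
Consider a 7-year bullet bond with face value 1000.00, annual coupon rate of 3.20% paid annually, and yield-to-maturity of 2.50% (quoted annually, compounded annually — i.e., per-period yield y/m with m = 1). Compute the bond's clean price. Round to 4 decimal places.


Answer: Price = 1044.4457

Derivation:
Coupon per period c = face * coupon_rate / m = 32.000000
Periods per year m = 1; per-period yield y/m = 0.025000
Number of cashflows N = 7
Cashflows (t years, CF_t, discount factor 1/(1+y/m)^(m*t), PV):
  t = 1.0000: CF_t = 32.000000, DF = 0.975610, PV = 31.219512
  t = 2.0000: CF_t = 32.000000, DF = 0.951814, PV = 30.458061
  t = 3.0000: CF_t = 32.000000, DF = 0.928599, PV = 29.715181
  t = 4.0000: CF_t = 32.000000, DF = 0.905951, PV = 28.990421
  t = 5.0000: CF_t = 32.000000, DF = 0.883854, PV = 28.283337
  t = 6.0000: CF_t = 32.000000, DF = 0.862297, PV = 27.593500
  t = 7.0000: CF_t = 1032.000000, DF = 0.841265, PV = 868.185723
Price P = sum_t PV_t = 1044.445734


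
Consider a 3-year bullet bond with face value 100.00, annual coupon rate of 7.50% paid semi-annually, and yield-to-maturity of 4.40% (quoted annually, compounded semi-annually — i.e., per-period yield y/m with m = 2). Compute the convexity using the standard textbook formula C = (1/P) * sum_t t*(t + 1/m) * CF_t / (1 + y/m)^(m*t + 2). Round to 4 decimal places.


Coupon per period c = face * coupon_rate / m = 3.750000
Periods per year m = 2; per-period yield y/m = 0.022000
Number of cashflows N = 6
Cashflows (t years, CF_t, discount factor 1/(1+y/m)^(m*t), PV):
  t = 0.5000: CF_t = 3.750000, DF = 0.978474, PV = 3.669276
  t = 1.0000: CF_t = 3.750000, DF = 0.957411, PV = 3.590290
  t = 1.5000: CF_t = 3.750000, DF = 0.936801, PV = 3.513003
  t = 2.0000: CF_t = 3.750000, DF = 0.916635, PV = 3.437381
  t = 2.5000: CF_t = 3.750000, DF = 0.896903, PV = 3.363387
  t = 3.0000: CF_t = 103.750000, DF = 0.877596, PV = 91.050583
Price P = sum_t PV_t = 108.623920
Convexity numerator sum_t t*(t + 1/m) * CF_t / (1+y/m)^(m*t + 2):
  t = 0.5000: term = 1.756502
  t = 1.0000: term = 5.156072
  t = 1.5000: term = 10.090160
  t = 2.0000: term = 16.454925
  t = 2.5000: term = 24.151064
  t = 3.0000: term = 915.314280
Convexity = (1/P) * sum = 972.923002 / 108.623920 = 8.956803

Answer: Convexity = 8.9568


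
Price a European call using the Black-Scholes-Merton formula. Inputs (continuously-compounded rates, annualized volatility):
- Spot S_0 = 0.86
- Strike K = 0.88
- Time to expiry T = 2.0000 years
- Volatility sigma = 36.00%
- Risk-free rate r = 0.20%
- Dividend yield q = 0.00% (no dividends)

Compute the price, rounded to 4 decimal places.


d1 = (ln(S/K) + (r - q + 0.5*sigma^2) * T) / (sigma * sqrt(T)) = 0.21725950
d2 = d1 - sigma * sqrt(T) = -0.29185738
exp(-rT) = 0.99600799; exp(-qT) = 1.00000000
C = S_0 * exp(-qT) * N(d1) - K * exp(-rT) * N(d2)
N(d1) = 0.58599694; N(d2) = 0.38519784
C = 0.8600 * 1.00000000 * 0.58599694 - 0.8800 * 0.99600799 * 0.38519784 = 0.1663

Answer: Price = 0.1663
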